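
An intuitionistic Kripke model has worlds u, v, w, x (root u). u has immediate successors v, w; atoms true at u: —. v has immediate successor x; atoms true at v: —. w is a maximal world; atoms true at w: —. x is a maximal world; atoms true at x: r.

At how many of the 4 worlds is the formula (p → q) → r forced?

1

u: does not force it — u ⊮ (p → q) → r: already at u itself, u ⊩ p → q but u ⊮ r.
v: does not force it — v ⊮ (p → q) → r: already at v itself, v ⊩ p → q but v ⊮ r.
w: does not force it — w ⊮ (p → q) → r: already at w itself, w ⊩ p → q but w ⊮ r.
x: forces it.
Worlds forcing the formula: {x}.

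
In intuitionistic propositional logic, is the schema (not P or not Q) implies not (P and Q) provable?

This is a constructively valid De Morgan direction (disjunction of negations to negated conjunction), which is intuitionistically derivable.
If not P holds at a world then no accessible world forces P, hence none forces P and Q; likewise for not Q.

Yes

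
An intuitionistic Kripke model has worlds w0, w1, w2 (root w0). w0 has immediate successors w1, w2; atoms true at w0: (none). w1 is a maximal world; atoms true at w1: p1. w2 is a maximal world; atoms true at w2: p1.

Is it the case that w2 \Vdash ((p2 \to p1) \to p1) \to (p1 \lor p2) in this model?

w2 \Vdash ((p2 \to p1) \to p1) \to (p1 \lor p2): every world accessible from w2 that forces (p2 \to p1) \to p1 (namely w2) also forces p1 \lor p2.

Yes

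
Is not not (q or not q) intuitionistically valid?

This is the double negation of excluded middle, which is intuitionistically derivable.
Assuming not (q or not q): from q we'd get q or not q, so not q; but then q or not q again — contradiction. Hence not not (q or not q).

Yes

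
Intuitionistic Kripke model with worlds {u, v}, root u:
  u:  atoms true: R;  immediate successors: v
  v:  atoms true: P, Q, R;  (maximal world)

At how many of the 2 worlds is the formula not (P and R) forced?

u: does not force it — u does not force not (P and R) since v is accessible from u and v forces P and R.
v: does not force it — v does not force not (P and R) since v is accessible from v and v forces P and R.
Worlds forcing the formula: { }.

0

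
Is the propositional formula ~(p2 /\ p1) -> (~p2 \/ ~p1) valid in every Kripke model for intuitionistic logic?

This is the constructively invalid direction of De Morgan's law for conjunction, which is not intuitionistically valid.
A Kripke countermodel: worlds u0, u1, u2; order generated by u0 <= u1, u0 <= u2; atoms true at each world — u0:{}; u1:{p2}; u2:{p1}.
u0 ||-/- ~(p2 /\ p1) -> (~p2 \/ ~p1): already at u0 itself, u0 ||- ~(p2 /\ p1) but u0 ||-/- ~p2 \/ ~p1.
u0 ||-/- ~p2 \/ ~p1: neither disjunct is forced at u0.
u0 ||-/- ~p2 since u1 is accessible from u0 and u1 ||- p2.
So the root u0 does not force the formula.

No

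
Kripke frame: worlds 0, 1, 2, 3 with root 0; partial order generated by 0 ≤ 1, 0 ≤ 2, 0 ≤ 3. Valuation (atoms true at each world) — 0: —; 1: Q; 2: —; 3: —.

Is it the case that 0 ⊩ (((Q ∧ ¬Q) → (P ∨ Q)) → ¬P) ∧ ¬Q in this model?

0 ⊮ (((Q ∧ ¬Q) → (P ∨ Q)) → ¬P) ∧ ¬Q since 0 fails ¬Q.

No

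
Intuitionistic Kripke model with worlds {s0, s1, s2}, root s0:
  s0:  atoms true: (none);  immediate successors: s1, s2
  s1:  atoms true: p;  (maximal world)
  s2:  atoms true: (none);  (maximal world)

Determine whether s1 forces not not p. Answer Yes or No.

Yes

s1 forces not not p: no world accessible from s1 forces not p.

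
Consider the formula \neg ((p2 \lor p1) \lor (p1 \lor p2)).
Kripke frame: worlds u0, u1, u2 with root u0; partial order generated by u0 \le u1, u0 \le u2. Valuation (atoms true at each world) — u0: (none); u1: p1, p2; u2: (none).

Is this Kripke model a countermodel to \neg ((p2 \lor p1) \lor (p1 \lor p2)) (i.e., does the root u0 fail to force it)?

u0 \nVdash \neg ((p2 \lor p1) \lor (p1 \lor p2)) since u1 is accessible from u0 and u1 \Vdash (p2 \lor p1) \lor (p1 \lor p2).
u1 \Vdash (p2 \lor p1) \lor (p1 \lor p2) via the disjunct p2 \lor p1.
So the root u0 does not force \neg ((p2 \lor p1) \lor (p1 \lor p2)); the model is a countermodel.

Yes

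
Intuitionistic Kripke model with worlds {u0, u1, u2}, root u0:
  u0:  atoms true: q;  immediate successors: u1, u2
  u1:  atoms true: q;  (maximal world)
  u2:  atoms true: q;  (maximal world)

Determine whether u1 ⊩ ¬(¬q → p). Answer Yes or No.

u1 ⊮ ¬(¬q → p) since u1 is accessible from u1 and u1 ⊩ ¬q → p.
u1 ⊩ ¬q → p vacuously: no world accessible from u1 forces the antecedent ¬q.

No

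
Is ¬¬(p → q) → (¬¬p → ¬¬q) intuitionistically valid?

Yes

This is the distribution of double negation over implication, which is intuitionistically derivable.
Assume ¬¬(p → q) and ¬¬p; suppose ¬q. Then p → q would give ¬p (by contraposition), contradicting ¬¬p; so ¬(p → q), contradicting ¬¬(p → q). Hence ¬¬q.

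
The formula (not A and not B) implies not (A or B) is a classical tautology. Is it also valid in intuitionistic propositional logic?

Yes

This is a constructively valid De Morgan direction (conjunction of negations to negated disjunction), which is intuitionistically derivable.
If both not A and not B hold at a world, no accessible world forces A or forces B, so none forces A or B.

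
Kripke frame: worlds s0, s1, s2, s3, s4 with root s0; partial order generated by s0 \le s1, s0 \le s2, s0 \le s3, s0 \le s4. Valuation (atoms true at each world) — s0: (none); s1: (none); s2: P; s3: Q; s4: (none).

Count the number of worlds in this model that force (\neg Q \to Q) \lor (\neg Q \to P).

s0: does not force it — s0 \nVdash (\neg Q \to Q) \lor (\neg Q \to P): neither disjunct is forced at s0.
s1: does not force it — s1 \nVdash (\neg Q \to Q) \lor (\neg Q \to P): neither disjunct is forced at s1.
s2: forces it.
s3: forces it.
s4: does not force it — s4 \nVdash (\neg Q \to Q) \lor (\neg Q \to P): neither disjunct is forced at s4.
Worlds forcing the formula: {s2, s3}.

2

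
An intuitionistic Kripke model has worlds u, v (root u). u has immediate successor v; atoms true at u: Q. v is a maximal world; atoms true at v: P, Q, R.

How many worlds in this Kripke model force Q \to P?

1

u: does not force it — u \nVdash Q \to P: already at u itself, u \Vdash Q but u \nVdash P.
v: forces it.
Worlds forcing the formula: {v}.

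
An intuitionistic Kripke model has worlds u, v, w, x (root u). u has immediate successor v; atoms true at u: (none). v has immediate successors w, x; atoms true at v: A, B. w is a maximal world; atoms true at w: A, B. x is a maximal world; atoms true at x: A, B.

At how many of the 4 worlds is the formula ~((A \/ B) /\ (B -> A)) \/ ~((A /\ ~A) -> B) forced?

0

u: does not force it — u ||-/- ~((A \/ B) /\ (B -> A)) \/ ~((A /\ ~A) -> B): neither disjunct is forced at u.
v: does not force it — v ||-/- ~((A \/ B) /\ (B -> A)) \/ ~((A /\ ~A) -> B): neither disjunct is forced at v.
w: does not force it.
x: does not force it.
Worlds forcing the formula: { }.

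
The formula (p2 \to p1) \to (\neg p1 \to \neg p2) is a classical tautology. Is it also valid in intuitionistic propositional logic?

This is the forward direction of contraposition, which is intuitionistically derivable.
Assume p2 \to p1 and \neg p1. If p2 held then p1 would follow, contradicting \neg p1; so \neg p2.

Yes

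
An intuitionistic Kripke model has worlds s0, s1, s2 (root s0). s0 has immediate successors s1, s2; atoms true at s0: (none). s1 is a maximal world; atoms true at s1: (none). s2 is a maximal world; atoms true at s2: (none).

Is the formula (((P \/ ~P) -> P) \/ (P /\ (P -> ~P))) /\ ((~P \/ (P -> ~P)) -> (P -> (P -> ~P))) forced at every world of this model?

Not every world: s0 ||-/- (((P \/ ~P) -> P) \/ (P /\ (P -> ~P))) /\ ((~P \/ (P -> ~P)) -> (P -> (P -> ~P))).
s0 ||-/- (((P \/ ~P) -> P) \/ (P /\ (P -> ~P))) /\ ((~P \/ (P -> ~P)) -> (P -> (P -> ~P))) since s0 fails ((P \/ ~P) -> P) \/ (P /\ (P -> ~P)).

No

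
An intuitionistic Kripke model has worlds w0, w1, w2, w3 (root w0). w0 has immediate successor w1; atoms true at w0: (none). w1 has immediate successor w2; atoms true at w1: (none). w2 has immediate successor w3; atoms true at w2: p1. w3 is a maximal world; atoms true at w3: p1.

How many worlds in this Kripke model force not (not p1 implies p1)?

w0: does not force it — w0 does not force not (not p1 implies p1) since w0 is accessible from w0 and w0 forces not p1 implies p1.
w1: does not force it — w1 does not force not (not p1 implies p1) since w1 is accessible from w1 and w1 forces not p1 implies p1.
w2: does not force it.
w3: does not force it.
Worlds forcing the formula: { }.

0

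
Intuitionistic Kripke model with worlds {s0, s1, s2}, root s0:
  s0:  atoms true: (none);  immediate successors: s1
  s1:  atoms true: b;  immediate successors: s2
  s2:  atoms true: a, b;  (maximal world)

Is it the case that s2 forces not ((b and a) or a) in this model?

No

s2 does not force not ((b and a) or a) since s2 is accessible from s2 and s2 forces (b and a) or a.
s2 forces (b and a) or a via the disjunct b and a.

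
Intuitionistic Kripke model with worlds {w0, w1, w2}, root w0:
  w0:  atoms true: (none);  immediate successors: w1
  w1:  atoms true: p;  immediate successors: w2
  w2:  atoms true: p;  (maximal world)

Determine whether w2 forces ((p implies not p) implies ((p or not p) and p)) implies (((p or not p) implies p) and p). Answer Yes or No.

Yes

w2 forces ((p implies not p) implies ((p or not p) and p)) implies (((p or not p) implies p) and p): every world accessible from w2 that forces (p implies not p) implies ((p or not p) and p) (namely w2) also forces ((p or not p) implies p) and p.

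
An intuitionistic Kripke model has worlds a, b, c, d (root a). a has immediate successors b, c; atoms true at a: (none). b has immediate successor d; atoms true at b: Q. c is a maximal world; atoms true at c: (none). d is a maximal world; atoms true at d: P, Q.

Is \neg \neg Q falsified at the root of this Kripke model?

a \nVdash \neg \neg Q since c is accessible from a and c \Vdash \neg Q.
c \Vdash \neg Q: no world accessible from c forces Q.
So the root a does not force \neg \neg Q; the model is a countermodel.

Yes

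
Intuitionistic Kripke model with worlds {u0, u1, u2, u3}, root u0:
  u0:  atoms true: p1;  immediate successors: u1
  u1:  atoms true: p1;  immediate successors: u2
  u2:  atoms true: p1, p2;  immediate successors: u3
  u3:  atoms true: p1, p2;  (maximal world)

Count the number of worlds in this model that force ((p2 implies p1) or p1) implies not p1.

u0: does not force it — u0 does not force ((p2 implies p1) or p1) implies not p1: already at u0 itself, u0 forces (p2 implies p1) or p1 but u0 does not force not p1.
u1: does not force it — u1 does not force ((p2 implies p1) or p1) implies not p1: already at u1 itself, u1 forces (p2 implies p1) or p1 but u1 does not force not p1.
u2: does not force it — u2 does not force ((p2 implies p1) or p1) implies not p1: already at u2 itself, u2 forces (p2 implies p1) or p1 but u2 does not force not p1.
u3: does not force it.
Worlds forcing the formula: { }.

0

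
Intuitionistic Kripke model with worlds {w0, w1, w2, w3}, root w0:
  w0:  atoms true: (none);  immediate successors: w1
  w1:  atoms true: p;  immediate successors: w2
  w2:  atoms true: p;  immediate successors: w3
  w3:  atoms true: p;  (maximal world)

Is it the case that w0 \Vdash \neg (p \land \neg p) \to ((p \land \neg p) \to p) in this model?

Yes

w0 \Vdash \neg (p \land \neg p) \to ((p \land \neg p) \to p): every world accessible from w0 that forces \neg (p \land \neg p) (namely w0, w1, w2, w3) also forces (p \land \neg p) \to p.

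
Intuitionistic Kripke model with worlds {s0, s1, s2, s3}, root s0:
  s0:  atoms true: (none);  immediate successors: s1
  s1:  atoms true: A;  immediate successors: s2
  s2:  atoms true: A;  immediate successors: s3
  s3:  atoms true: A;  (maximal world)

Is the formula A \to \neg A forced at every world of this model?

Not every world: s0 \nVdash A \to \neg A.
s0 \nVdash A \to \neg A: at the accessible world s1, s1 \Vdash A but s1 \nVdash \neg A.
s1 \nVdash \neg A since s1 is accessible from s1 and s1 \Vdash A.

No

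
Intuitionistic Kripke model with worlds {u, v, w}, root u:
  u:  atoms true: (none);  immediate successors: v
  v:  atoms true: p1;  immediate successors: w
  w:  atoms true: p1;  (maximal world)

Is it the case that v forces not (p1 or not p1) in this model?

No

v does not force not (p1 or not p1) since v is accessible from v and v forces p1 or not p1.
v forces p1 or not p1 via the disjunct p1.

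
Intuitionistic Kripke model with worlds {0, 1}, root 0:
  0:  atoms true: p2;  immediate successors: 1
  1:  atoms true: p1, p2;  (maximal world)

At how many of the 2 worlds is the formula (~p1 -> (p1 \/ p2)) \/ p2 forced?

0: forces it.
1: forces it.
Worlds forcing the formula: {0, 1}.

2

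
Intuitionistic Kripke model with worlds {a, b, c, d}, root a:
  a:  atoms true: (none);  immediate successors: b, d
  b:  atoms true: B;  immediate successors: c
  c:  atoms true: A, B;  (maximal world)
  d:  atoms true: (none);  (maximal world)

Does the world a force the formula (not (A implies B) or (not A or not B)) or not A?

No

a does not force (not (A implies B) or (not A or not B)) or not A: neither disjunct is forced at a.
a does not force not (A implies B) or (not A or not B): neither disjunct is forced at a.
a does not force not (A implies B) since a is accessible from a and a forces A implies B.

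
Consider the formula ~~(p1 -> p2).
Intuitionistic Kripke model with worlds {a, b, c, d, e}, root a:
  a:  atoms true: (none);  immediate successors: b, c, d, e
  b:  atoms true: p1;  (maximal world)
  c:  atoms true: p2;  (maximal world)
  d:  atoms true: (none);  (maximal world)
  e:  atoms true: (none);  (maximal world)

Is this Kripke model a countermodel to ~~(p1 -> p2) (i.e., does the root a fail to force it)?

a ||-/- ~~(p1 -> p2) since b is accessible from a and b ||- ~(p1 -> p2).
b ||- ~(p1 -> p2): no world accessible from b forces p1 -> p2.
So the root a does not force ~~(p1 -> p2); the model is a countermodel.

Yes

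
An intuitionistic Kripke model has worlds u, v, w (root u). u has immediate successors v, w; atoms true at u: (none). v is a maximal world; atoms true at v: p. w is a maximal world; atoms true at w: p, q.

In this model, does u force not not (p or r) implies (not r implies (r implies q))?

u forces not not (p or r) implies (not r implies (r implies q)): every world accessible from u that forces not not (p or r) (namely u, v, w) also forces not r implies (r implies q).

Yes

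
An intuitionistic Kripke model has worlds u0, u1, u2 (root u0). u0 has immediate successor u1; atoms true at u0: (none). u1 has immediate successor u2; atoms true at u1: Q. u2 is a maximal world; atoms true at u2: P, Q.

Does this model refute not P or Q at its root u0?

u0 does not force not P or Q: neither disjunct is forced at u0.
u0 does not force not P since u2 is accessible from u0 and u2 forces P.
So the root u0 does not force not P or Q; the model is a countermodel.

Yes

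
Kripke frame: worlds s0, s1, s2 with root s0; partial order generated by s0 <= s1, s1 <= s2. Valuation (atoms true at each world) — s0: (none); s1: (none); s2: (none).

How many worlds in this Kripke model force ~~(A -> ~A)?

3

s0: forces it.
s1: forces it.
s2: forces it.
Worlds forcing the formula: {s0, s1, s2}.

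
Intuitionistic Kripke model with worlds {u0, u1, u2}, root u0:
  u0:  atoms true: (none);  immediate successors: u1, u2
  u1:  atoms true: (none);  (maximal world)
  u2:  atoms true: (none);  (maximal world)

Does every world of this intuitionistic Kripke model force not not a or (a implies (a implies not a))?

u0 forces not not a or (a implies (a implies not a)) via the disjunct a implies (a implies not a).
Since the root u0 forces not not a or (a implies (a implies not a)) and forcing is persistent (monotone upward), every world forces it.

Yes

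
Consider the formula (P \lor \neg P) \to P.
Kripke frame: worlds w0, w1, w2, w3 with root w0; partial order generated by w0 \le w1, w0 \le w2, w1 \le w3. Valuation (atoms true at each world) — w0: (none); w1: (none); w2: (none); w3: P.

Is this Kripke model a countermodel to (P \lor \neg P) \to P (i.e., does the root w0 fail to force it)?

Yes

w0 \nVdash (P \lor \neg P) \to P: at the accessible world w2, w2 \Vdash P \lor \neg P but w2 \nVdash P.
w2 lacks atom P, so w2 \nVdash P.
So the root w0 does not force (P \lor \neg P) \to P; the model is a countermodel.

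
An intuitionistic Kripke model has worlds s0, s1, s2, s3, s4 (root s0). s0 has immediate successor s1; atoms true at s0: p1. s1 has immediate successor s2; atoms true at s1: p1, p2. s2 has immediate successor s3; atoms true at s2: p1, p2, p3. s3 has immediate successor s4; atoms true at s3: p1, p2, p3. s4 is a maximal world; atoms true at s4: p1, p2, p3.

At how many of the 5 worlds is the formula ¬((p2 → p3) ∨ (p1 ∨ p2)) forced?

0

s0: does not force it — s0 ⊮ ¬((p2 → p3) ∨ (p1 ∨ p2)) since s0 is accessible from s0 and s0 ⊩ (p2 → p3) ∨ (p1 ∨ p2).
s1: does not force it — s1 ⊮ ¬((p2 → p3) ∨ (p1 ∨ p2)) since s1 is accessible from s1 and s1 ⊩ (p2 → p3) ∨ (p1 ∨ p2).
s2: does not force it.
s3: does not force it.
s4: does not force it.
Worlds forcing the formula: { }.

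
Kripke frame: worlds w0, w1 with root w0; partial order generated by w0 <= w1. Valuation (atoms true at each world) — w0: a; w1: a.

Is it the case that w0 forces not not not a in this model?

No

w0 does not force not not not a since w0 is accessible from w0 and w0 forces not not a.
w0 forces not not a: no world accessible from w0 forces not a.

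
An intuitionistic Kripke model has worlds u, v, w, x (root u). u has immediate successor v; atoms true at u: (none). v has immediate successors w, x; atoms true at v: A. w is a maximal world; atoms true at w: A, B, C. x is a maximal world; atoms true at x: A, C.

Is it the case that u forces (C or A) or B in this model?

u does not force (C or A) or B: neither disjunct is forced at u.
u does not force C or A: neither disjunct is forced at u.
u lacks atom C, so u does not force C.

No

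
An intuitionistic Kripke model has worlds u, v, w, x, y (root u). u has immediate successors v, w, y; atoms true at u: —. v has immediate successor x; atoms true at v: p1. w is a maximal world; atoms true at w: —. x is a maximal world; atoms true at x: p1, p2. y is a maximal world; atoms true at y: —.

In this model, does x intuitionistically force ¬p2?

x ⊮ ¬p2 since x is accessible from x and x ⊩ p2.

No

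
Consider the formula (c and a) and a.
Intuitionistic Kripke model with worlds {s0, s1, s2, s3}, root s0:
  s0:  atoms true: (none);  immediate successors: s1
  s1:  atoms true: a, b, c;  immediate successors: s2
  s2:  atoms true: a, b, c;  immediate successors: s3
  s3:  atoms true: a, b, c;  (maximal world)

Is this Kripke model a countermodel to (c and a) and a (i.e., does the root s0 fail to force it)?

s0 does not force (c and a) and a since s0 fails c and a.
So the root s0 does not force (c and a) and a; the model is a countermodel.

Yes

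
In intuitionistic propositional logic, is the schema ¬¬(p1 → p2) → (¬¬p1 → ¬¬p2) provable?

This is the distribution of double negation over implication, which is intuitionistically derivable.
Assume ¬¬(p1 → p2) and ¬¬p1; suppose ¬p2. Then p1 → p2 would give ¬p1 (by contraposition), contradicting ¬¬p1; so ¬(p1 → p2), contradicting ¬¬(p1 → p2). Hence ¬¬p2.

Yes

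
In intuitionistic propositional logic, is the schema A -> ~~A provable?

This is double-negation introduction, which is intuitionistically derivable.
If a world forces A then every accessible world forces A (persistence), so none forces ~A; hence ~~A.

Yes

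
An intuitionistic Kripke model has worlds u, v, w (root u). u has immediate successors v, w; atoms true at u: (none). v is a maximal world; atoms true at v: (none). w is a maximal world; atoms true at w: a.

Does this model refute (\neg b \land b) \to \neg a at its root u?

No

u \Vdash (\neg b \land b) \to \neg a vacuously: no world accessible from u forces the antecedent \neg b \land b.
So the root u forces (\neg b \land b) \to \neg a; the model is not a countermodel.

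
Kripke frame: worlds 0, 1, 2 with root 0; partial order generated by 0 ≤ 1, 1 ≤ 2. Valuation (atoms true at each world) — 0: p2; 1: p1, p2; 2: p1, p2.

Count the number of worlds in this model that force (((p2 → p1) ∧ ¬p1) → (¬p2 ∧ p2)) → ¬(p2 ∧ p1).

0

0: does not force it — 0 ⊮ (((p2 → p1) ∧ ¬p1) → (¬p2 ∧ p2)) → ¬(p2 ∧ p1): already at 0 itself, 0 ⊩ ((p2 → p1) ∧ ¬p1) → (¬p2 ∧ p2) but 0 ⊮ ¬(p2 ∧ p1).
1: does not force it.
2: does not force it.
Worlds forcing the formula: { }.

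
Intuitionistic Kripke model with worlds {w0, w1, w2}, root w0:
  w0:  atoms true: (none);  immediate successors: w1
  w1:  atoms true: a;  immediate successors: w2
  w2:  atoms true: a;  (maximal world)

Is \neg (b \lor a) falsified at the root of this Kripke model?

w0 \nVdash \neg (b \lor a) since w1 is accessible from w0 and w1 \Vdash b \lor a.
w1 \Vdash b \lor a via the disjunct a.
So the root w0 does not force \neg (b \lor a); the model is a countermodel.

Yes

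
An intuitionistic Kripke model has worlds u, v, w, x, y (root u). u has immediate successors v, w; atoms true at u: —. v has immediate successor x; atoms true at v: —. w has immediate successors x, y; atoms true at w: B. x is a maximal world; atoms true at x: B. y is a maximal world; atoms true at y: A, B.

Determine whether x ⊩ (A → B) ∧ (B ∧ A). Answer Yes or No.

No

x ⊮ (A → B) ∧ (B ∧ A) since x fails B ∧ A.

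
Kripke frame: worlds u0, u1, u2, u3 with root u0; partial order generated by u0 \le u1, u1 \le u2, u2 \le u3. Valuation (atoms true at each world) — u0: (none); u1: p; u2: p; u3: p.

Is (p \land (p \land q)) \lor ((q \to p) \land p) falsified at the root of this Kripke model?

Yes

u0 \nVdash (p \land (p \land q)) \lor ((q \to p) \land p): neither disjunct is forced at u0.
u0 \nVdash p \land (p \land q) since u0 fails p.
So the root u0 does not force (p \land (p \land q)) \lor ((q \to p) \land p); the model is a countermodel.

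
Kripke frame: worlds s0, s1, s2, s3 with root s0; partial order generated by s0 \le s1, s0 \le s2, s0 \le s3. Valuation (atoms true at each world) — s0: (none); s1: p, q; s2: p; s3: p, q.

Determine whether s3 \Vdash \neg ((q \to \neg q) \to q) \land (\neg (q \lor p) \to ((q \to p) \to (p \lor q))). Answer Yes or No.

No

s3 \nVdash \neg ((q \to \neg q) \to q) \land (\neg (q \lor p) \to ((q \to p) \to (p \lor q))) since s3 fails \neg ((q \to \neg q) \to q).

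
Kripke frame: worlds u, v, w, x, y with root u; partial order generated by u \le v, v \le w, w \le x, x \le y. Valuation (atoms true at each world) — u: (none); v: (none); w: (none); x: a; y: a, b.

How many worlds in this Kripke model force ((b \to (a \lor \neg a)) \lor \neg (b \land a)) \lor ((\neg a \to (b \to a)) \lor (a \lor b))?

u: forces it.
v: forces it.
w: forces it.
x: forces it.
y: forces it.
Worlds forcing the formula: {u, v, w, x, y}.

5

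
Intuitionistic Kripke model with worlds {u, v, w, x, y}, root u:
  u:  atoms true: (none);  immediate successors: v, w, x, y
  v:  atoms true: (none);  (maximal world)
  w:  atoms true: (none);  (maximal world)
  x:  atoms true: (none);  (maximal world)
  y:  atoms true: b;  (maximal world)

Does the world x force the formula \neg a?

x \Vdash \neg a: no world accessible from x forces a.

Yes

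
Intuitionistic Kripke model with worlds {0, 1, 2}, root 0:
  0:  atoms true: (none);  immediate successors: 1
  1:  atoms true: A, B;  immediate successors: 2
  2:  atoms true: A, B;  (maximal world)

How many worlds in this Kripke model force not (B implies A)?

0: does not force it — 0 does not force not (B implies A) since 0 is accessible from 0 and 0 forces B implies A.
1: does not force it — 1 does not force not (B implies A) since 1 is accessible from 1 and 1 forces B implies A.
2: does not force it.
Worlds forcing the formula: { }.

0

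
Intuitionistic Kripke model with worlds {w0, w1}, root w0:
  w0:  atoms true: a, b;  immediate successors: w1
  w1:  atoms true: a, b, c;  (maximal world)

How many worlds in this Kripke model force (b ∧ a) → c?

w0: does not force it — w0 ⊮ (b ∧ a) → c: already at w0 itself, w0 ⊩ b ∧ a but w0 ⊮ c.
w1: forces it.
Worlds forcing the formula: {w1}.

1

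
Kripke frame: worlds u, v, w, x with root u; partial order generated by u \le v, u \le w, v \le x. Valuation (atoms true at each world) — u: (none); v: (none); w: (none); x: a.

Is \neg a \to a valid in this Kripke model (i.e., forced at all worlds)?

Not every world: u \nVdash \neg a \to a.
u \nVdash \neg a \to a: at the accessible world w, w \Vdash \neg a but w \nVdash a.
w lacks atom a, so w \nVdash a.

No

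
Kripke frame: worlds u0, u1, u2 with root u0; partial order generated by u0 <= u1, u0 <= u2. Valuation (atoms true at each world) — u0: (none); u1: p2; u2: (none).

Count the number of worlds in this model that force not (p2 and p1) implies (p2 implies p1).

u0: does not force it — u0 does not force not (p2 and p1) implies (p2 implies p1): already at u0 itself, u0 forces not (p2 and p1) but u0 does not force p2 implies p1.
u1: does not force it — u1 does not force not (p2 and p1) implies (p2 implies p1): already at u1 itself, u1 forces not (p2 and p1) but u1 does not force p2 implies p1.
u2: forces it.
Worlds forcing the formula: {u2}.

1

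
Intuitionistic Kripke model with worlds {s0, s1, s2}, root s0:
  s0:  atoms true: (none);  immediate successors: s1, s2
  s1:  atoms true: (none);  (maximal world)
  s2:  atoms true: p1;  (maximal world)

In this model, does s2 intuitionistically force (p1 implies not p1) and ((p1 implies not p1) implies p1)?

s2 does not force (p1 implies not p1) and ((p1 implies not p1) implies p1) since s2 fails p1 implies not p1.

No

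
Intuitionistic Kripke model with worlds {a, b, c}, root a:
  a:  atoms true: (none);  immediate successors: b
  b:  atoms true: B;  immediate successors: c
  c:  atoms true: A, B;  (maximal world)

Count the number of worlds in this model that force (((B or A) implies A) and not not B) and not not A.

1

a: does not force it — a does not force (((B or A) implies A) and not not B) and not not A since a fails ((B or A) implies A) and not not B.
b: does not force it.
c: forces it.
Worlds forcing the formula: {c}.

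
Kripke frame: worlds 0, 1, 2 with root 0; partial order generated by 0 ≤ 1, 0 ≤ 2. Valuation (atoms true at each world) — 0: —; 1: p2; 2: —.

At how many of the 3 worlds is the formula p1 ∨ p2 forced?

1

0: does not force it — 0 ⊮ p1 ∨ p2: neither disjunct is forced at 0.
1: forces it.
2: does not force it.
Worlds forcing the formula: {1}.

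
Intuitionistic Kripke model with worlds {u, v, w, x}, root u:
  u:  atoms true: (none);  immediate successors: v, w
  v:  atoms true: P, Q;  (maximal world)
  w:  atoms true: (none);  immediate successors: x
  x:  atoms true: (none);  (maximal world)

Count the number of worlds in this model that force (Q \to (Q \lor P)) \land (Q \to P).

4

u: forces it.
v: forces it.
w: forces it.
x: forces it.
Worlds forcing the formula: {u, v, w, x}.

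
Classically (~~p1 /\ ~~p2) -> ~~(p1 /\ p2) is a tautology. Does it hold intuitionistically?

This is the distribution of double negation over conjunction, which is intuitionistically derivable.
Assume ~~p1, ~~p2, and ~(p1 /\ p2). From p1 we'd get ~p2 (since p1 /\ p2 is refuted), contradicting ~~p2; so ~p1, contradicting ~~p1.

Yes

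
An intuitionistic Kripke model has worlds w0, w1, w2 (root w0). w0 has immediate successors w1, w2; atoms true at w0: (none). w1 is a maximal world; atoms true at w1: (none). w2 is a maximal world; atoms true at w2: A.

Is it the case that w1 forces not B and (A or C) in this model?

w1 does not force not B and (A or C) since w1 fails A or C.

No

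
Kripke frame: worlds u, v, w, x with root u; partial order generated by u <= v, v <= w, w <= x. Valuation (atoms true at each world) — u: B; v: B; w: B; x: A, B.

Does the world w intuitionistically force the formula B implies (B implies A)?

w does not force B implies (B implies A): already at w itself, w forces B but w does not force B implies A.
w does not force B implies A: already at w itself, w forces B but w does not force A.
w lacks atom A, so w does not force A.

No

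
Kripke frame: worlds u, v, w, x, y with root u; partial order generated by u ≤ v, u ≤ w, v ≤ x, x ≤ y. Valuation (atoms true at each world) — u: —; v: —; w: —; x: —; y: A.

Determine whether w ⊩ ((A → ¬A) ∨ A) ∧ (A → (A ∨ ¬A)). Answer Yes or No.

w ⊩ ((A → ¬A) ∨ A) ∧ (A → (A ∨ ¬A)) since w forces both conjuncts.

Yes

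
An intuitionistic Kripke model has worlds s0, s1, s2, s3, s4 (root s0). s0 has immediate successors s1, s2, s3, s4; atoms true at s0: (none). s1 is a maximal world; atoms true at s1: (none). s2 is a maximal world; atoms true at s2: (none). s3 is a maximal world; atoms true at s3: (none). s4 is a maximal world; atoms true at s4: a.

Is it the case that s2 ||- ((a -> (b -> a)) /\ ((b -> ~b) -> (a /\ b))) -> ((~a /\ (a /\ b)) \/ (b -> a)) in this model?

s2 ||- ((a -> (b -> a)) /\ ((b -> ~b) -> (a /\ b))) -> ((~a /\ (a /\ b)) \/ (b -> a)) vacuously: no world accessible from s2 forces the antecedent (a -> (b -> a)) /\ ((b -> ~b) -> (a /\ b)).

Yes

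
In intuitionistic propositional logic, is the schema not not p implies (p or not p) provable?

No

This is a variant of double-negation elimination (deriving excluded middle from double negation), which is not intuitionistically valid.
A Kripke countermodel: worlds a, b; order generated by a <= b; atoms true at each world — a:{}; b:{p}.
a does not force not not p implies (p or not p): already at a itself, a forces not not p but a does not force p or not p.
a does not force p or not p: neither disjunct is forced at a.
a lacks atom p, so a does not force p.
So the root a does not force the formula.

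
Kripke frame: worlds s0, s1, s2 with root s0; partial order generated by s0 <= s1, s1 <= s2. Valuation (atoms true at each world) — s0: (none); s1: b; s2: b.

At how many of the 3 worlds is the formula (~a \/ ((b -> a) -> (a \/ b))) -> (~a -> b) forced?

s0: does not force it — s0 ||-/- (~a \/ ((b -> a) -> (a \/ b))) -> (~a -> b): already at s0 itself, s0 ||- ~a \/ ((b -> a) -> (a \/ b)) but s0 ||-/- ~a -> b.
s1: forces it.
s2: forces it.
Worlds forcing the formula: {s1, s2}.

2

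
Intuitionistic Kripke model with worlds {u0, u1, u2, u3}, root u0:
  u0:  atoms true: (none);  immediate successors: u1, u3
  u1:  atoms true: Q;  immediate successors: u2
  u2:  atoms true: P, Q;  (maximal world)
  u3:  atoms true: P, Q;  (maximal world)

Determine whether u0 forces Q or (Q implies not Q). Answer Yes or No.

No

u0 does not force Q or (Q implies not Q): neither disjunct is forced at u0.
u0 lacks atom Q, so u0 does not force Q.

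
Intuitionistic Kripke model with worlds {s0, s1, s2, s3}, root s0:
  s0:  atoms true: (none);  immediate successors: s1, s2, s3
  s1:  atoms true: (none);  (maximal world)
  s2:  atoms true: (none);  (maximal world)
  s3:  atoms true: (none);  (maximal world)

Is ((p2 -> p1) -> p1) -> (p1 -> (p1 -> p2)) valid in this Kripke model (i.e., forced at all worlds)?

Yes

s0 ||- ((p2 -> p1) -> p1) -> (p1 -> (p1 -> p2)) vacuously: no world accessible from s0 forces the antecedent (p2 -> p1) -> p1.
Since the root s0 forces ((p2 -> p1) -> p1) -> (p1 -> (p1 -> p2)) and forcing is persistent (monotone upward), every world forces it.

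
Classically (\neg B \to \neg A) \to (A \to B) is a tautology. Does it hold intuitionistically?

No

This is the converse of contraposition, which is not intuitionistically valid.
A Kripke countermodel: worlds u0, u1; order generated by u0 \le u1; atoms true at each world — u0:{A}; u1:{A,B}.
u0 \nVdash (\neg B \to \neg A) \to (A \to B): already at u0 itself, u0 \Vdash \neg B \to \neg A but u0 \nVdash A \to B.
u0 \nVdash A \to B: already at u0 itself, u0 \Vdash A but u0 \nVdash B.
u0 lacks atom B, so u0 \nVdash B.
So the root u0 does not force the formula.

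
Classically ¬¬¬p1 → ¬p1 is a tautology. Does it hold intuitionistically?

Yes

This is triple-negation reduction, which is intuitionistically derivable.
Assume ¬¬¬p1 and suppose p1. Then ¬¬p1 (double-negation introduction), contradicting ¬¬¬p1. So ¬p1.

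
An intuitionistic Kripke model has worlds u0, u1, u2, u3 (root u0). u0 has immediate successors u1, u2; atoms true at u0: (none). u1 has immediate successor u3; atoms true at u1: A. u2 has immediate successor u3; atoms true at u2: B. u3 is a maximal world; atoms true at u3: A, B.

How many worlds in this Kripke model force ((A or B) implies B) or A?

u0: does not force it — u0 does not force ((A or B) implies B) or A: neither disjunct is forced at u0.
u1: forces it.
u2: forces it.
u3: forces it.
Worlds forcing the formula: {u1, u2, u3}.

3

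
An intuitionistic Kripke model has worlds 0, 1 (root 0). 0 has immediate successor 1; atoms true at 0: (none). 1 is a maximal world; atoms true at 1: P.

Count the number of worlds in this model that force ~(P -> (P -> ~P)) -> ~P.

0

0: does not force it — 0 ||-/- ~(P -> (P -> ~P)) -> ~P: already at 0 itself, 0 ||- ~(P -> (P -> ~P)) but 0 ||-/- ~P.
1: does not force it — 1 ||-/- ~(P -> (P -> ~P)) -> ~P: already at 1 itself, 1 ||- ~(P -> (P -> ~P)) but 1 ||-/- ~P.
Worlds forcing the formula: { }.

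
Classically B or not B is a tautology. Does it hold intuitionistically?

This is the law of excluded middle, which is not intuitionistically valid.
A Kripke countermodel: worlds 0, 1; order generated by 0 <= 1; atoms true at each world — 0:{}; 1:{B}.
0 does not force B or not B: neither disjunct is forced at 0.
0 lacks atom B, so 0 does not force B.
So the root 0 does not force the formula.

No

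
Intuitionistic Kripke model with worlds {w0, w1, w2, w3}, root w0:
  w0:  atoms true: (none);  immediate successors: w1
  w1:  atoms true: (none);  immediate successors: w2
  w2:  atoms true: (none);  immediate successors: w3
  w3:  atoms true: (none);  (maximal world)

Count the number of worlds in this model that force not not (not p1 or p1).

w0: forces it.
w1: forces it.
w2: forces it.
w3: forces it.
Worlds forcing the formula: {w0, w1, w2, w3}.

4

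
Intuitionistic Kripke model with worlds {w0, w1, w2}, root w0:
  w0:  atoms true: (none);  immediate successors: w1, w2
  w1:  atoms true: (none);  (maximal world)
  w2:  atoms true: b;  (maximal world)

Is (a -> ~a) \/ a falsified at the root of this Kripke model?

w0 ||- (a -> ~a) \/ a via the disjunct a -> ~a.
So the root w0 forces (a -> ~a) \/ a; the model is not a countermodel.

No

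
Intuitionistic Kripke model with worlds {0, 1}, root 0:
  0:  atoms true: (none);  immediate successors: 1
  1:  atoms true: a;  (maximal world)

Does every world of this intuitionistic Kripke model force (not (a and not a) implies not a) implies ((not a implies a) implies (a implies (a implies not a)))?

Yes

0 forces (not (a and not a) implies not a) implies ((not a implies a) implies (a implies (a implies not a))) vacuously: no world accessible from 0 forces the antecedent not (a and not a) implies not a.
Since the root 0 forces (not (a and not a) implies not a) implies ((not a implies a) implies (a implies (a implies not a))) and forcing is persistent (monotone upward), every world forces it.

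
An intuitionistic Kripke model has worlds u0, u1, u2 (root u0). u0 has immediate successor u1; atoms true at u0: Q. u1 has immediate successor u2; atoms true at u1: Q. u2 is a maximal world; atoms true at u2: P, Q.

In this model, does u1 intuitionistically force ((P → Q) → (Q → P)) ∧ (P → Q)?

u1 ⊮ ((P → Q) → (Q → P)) ∧ (P → Q) since u1 fails (P → Q) → (Q → P).

No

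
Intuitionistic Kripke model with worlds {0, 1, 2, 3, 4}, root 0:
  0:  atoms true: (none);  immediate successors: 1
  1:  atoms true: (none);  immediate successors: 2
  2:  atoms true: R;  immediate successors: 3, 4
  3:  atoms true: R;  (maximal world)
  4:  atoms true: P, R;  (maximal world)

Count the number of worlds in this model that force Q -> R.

5

0: forces it.
1: forces it.
2: forces it.
3: forces it.
4: forces it.
Worlds forcing the formula: {0, 1, 2, 3, 4}.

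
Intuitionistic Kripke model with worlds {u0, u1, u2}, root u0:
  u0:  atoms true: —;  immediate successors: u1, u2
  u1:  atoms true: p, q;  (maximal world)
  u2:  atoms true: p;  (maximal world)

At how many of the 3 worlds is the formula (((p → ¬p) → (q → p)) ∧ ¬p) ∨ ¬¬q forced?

u0: does not force it — u0 ⊮ (((p → ¬p) → (q → p)) ∧ ¬p) ∨ ¬¬q: neither disjunct is forced at u0.
u1: forces it.
u2: does not force it — u2 ⊮ (((p → ¬p) → (q → p)) ∧ ¬p) ∨ ¬¬q: neither disjunct is forced at u2.
Worlds forcing the formula: {u1}.

1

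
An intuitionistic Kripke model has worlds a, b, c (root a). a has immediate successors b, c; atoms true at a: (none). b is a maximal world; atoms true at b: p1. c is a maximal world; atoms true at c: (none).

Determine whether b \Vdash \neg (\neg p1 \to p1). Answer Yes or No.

No

b \nVdash \neg (\neg p1 \to p1) since b is accessible from b and b \Vdash \neg p1 \to p1.
b \Vdash \neg p1 \to p1 vacuously: no world accessible from b forces the antecedent \neg p1.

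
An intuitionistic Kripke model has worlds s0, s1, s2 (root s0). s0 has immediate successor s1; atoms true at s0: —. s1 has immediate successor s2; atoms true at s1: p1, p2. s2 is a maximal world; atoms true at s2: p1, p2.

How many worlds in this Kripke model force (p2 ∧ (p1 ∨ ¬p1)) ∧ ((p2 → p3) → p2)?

s0: does not force it — s0 ⊮ (p2 ∧ (p1 ∨ ¬p1)) ∧ ((p2 → p3) → p2) since s0 fails p2 ∧ (p1 ∨ ¬p1).
s1: forces it.
s2: forces it.
Worlds forcing the formula: {s1, s2}.

2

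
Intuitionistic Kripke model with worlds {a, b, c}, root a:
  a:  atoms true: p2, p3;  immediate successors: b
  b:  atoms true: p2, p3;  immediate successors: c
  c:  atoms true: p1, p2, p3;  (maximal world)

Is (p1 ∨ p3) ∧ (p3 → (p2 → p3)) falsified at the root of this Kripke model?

No

a ⊩ (p1 ∨ p3) ∧ (p3 → (p2 → p3)) since a forces both conjuncts.
So the root a forces (p1 ∨ p3) ∧ (p3 → (p2 → p3)); the model is not a countermodel.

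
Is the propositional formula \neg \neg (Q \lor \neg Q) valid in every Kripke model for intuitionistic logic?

This is the double negation of excluded middle, which is intuitionistically derivable.
Assuming \neg (Q \lor \neg Q): from Q we'd get Q \lor \neg Q, so \neg Q; but then Q \lor \neg Q again — contradiction. Hence \neg \neg (Q \lor \neg Q).

Yes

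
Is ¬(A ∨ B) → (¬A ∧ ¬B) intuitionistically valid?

This is a constructively valid De Morgan direction (negated disjunction to conjunction of negations), which is intuitionistically derivable.
From ¬(A ∨ B): if A held then A ∨ B would, contradiction — so ¬A; similarly ¬B.

Yes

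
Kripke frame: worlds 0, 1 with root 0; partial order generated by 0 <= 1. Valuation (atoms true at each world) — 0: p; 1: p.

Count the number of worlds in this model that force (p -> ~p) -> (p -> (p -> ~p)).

2

0: forces it.
1: forces it.
Worlds forcing the formula: {0, 1}.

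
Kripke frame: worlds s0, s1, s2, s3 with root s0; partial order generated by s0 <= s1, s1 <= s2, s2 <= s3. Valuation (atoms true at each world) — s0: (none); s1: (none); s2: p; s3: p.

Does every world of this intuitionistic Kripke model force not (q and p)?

Yes

s0 forces not (q and p): no world accessible from s0 forces q and p.
Since the root s0 forces not (q and p) and forcing is persistent (monotone upward), every world forces it.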